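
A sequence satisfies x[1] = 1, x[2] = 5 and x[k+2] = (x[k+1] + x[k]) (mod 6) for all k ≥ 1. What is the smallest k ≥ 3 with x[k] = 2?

12

Listing terms: x[1] = 1,  x[2] = 5,  x[3] = 0,  x[4] = 5,  x[5] = 5,  x[6] = 4,  x[7] = 3,  x[8] = 1,  x[9] = 4,  x[10] = 5,  x[11] = 3,  x[12] = 2,  x[13] = 5,  x[14] = 1,  x[15] = 0,  x[16] = 1,  x[17] = 1,  x[18] = 2,  x[19] = 3,  x[20] = 5,  x[21] = 2,  x[22] = 1,  x[23] = 3,  x[24] = 4,  x[25] = 1,  x[26] = 5.
Since (x[25], x[26]) = (x[1], x[2]) = (1, 5) (two consecutive terms determine the rest), the sequence is periodic with period 24.
The value 2 first appears (with k ≥ 3) at x[12].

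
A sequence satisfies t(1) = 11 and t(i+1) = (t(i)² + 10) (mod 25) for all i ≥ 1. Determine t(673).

Computing terms: t(1) = 11,  t(2) = 6,  t(3) = 21,  t(4) = 1,  t(5) = 11.
The sequence repeats with period 4.
So t(673) = t(1 + ((673-1) mod 4)) = t(1) = 11.

11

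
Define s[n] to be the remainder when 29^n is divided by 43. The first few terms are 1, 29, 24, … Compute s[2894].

We have s[0] = 1,  s[1] = 29,  s[2] = 24,  s[3] = 8,  s[4] = 17,  s[5] = 20,  s[6] = 21,  s[7] = 7,  s[8] = 31,  s[9] = 39,  s[10] = 13,  s[11] = 33,  s[12] = 11,  s[13] = 18,  s[14] = 6,  s[15] = 2,  s[16] = 15,  s[17] = 5,  s[18] = 16,  s[19] = 34,  s[20] = 40,  s[21] = 42,  s[22] = 14,  s[23] = 19,  s[24] = 35,  s[25] = 26,  s[26] = 23,  s[27] = 22,  s[28] = 36,  s[29] = 12,  s[30] = 4,  s[31] = 30,  s[32] = 10,  s[33] = 32,  s[34] = 25,  s[35] = 37,  s[36] = 41,  s[37] = 28,  s[38] = 38,  s[39] = 27,  s[40] = 9,  s[41] = 3,  s[42] = 1.
Since s[42] = s[0] = 1, the sequence is periodic with period 42.
So s[2894] = s[0 + ((2894-0) mod 42)] = s[38] = 38.

38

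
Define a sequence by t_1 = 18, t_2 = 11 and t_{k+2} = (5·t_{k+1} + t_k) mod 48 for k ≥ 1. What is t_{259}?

34

Listing terms: t_1 = 18, t_2 = 11, t_3 = 25, t_4 = 40, t_5 = 33, t_6 = 13, t_7 = 2, t_8 = 23, t_9 = 21, t_{10} = 32, t_{11} = 37, t_{12} = 25, t_{13} = 18, t_{14} = 19, t_{15} = 17, t_{16} = 8, t_{17} = 9, t_{18} = 5, t_{19} = 34, t_{20} = 31, t_{21} = 45, t_{22} = 16, t_{23} = 29, t_{24} = 17, t_{25} = 18, t_{26} = 11.
Since (t_{25}, t_{26}) = (t_1, t_2) = (18, 11) (two consecutive terms determine the rest), the sequence is periodic with period 24.
(259 - 1) mod 24 = 18, so t_{259} = t_{19} = 34.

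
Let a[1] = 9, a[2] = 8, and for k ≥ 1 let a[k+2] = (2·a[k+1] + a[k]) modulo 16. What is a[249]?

Computing terms: a[1] = 9; a[2] = 8; a[3] = 9; a[4] = 10; a[5] = 13; a[6] = 4; a[7] = 5; a[8] = 14; a[9] = 1; a[10] = 0; a[11] = 1; a[12] = 2; a[13] = 5; a[14] = 12; a[15] = 13; a[16] = 6; a[17] = 9; a[18] = 8.
The sequence repeats with period 16.
(249 - 1) mod 16 = 8, so a[249] = a[9] = 1.

1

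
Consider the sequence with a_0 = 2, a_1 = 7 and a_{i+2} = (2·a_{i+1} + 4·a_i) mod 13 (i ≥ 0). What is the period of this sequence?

42

We have a_0 = 2, a_1 = 7, a_2 = 9, a_3 = 7, a_4 = 11, a_5 = 11, a_6 = 1, a_7 = 7, a_8 = 5, a_9 = 12, a_{10} = 5, a_{11} = 6, a_{12} = 6, a_{13} = 10, a_{14} = 5, a_{15} = 11, a_{16} = 3, a_{17} = 11, a_{18} = 8, a_{19} = 8, a_{20} = 9, a_{21} = 11, a_{22} = 6, a_{23} = 4, a_{24} = 6, a_{25} = 2, a_{26} = 2, a_{27} = 12, a_{28} = 6, a_{29} = 8, a_{30} = 1, a_{31} = 8, a_{32} = 7, a_{33} = 7, a_{34} = 3, a_{35} = 8, a_{36} = 2, a_{37} = 10, a_{38} = 2, a_{39} = 5, a_{40} = 5, a_{41} = 4, a_{42} = 2, a_{43} = 7.
Since (a_{42}, a_{43}) = (a_0, a_1) = (2, 7) (two consecutive terms determine the rest), the sequence is periodic with period 42.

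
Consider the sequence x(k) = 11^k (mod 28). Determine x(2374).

25

Computing terms: x(0) = 1; x(1) = 11; x(2) = 9; x(3) = 15; x(4) = 25; x(5) = 23; x(6) = 1.
The sequence repeats with period 6.
(2374 - 0) mod 6 = 4, so x(2374) = x(4) = 25.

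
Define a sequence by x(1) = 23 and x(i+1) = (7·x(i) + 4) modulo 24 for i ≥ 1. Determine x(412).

5

Listing terms: x(1) = 23, x(2) = 21, x(3) = 7, x(4) = 5, x(5) = 15, x(6) = 13, x(7) = 23.
Since x(7) = x(1) = 23, the sequence is periodic with period 6.
So x(412) = x(1 + ((412-1) mod 6)) = x(4) = 5.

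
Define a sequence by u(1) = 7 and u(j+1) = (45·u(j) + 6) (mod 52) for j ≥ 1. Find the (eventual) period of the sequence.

Computing terms: u(1) = 7; u(2) = 9; u(3) = 47; u(4) = 41; u(5) = 31; u(6) = 49; u(7) = 27; u(8) = 25; u(9) = 39; u(10) = 45; u(11) = 3; u(12) = 37; u(13) = 7.
Since u(13) = u(1) = 7, the sequence is periodic with period 12.

12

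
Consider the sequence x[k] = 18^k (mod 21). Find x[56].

Listing terms: x[0] = 1; x[1] = 18; x[2] = 9; x[3] = 15; x[4] = 18.
Since x[4] = x[1] = 18, the sequence is eventually periodic: after a pre-period of length 1 it cycles with period 3.
For k ≥ 1, x[k] depends only on (k - 1) mod 3. (56 - 1) mod 3 = 1, so x[56] = x[2] = 9.

9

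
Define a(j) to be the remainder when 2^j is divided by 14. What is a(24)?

We have a(1) = 2, a(2) = 4, a(3) = 8, a(4) = 2.
Since a(4) = a(1) = 2, the sequence is periodic with period 3.
So a(24) = a(1 + ((24-1) mod 3)) = a(3) = 8.

8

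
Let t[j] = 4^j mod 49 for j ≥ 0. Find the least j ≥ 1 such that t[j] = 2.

Computing terms: t[0] = 1,  t[1] = 4,  t[2] = 16,  t[3] = 15,  t[4] = 11,  t[5] = 44,  t[6] = 29,  t[7] = 18,  t[8] = 23,  t[9] = 43,  t[10] = 25,  t[11] = 2,  t[12] = 8,  t[13] = 32,  t[14] = 30,  t[15] = 22,  t[16] = 39,  t[17] = 9,  t[18] = 36,  t[19] = 46,  t[20] = 37,  t[21] = 1.
The sequence repeats with period 21.
The value 2 first appears (with j ≥ 1) at t[11].

11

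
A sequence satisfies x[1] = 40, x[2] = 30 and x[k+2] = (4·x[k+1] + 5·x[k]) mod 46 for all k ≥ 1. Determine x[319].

26

x[1] = 40; x[2] = 30; x[3] = 44; x[4] = 4; x[5] = 6; x[6] = 44; x[7] = 22; x[8] = 32; x[9] = 8; x[10] = 8; x[11] = 26; x[12] = 6; x[13] = 16; x[14] = 2; x[15] = 42; x[16] = 40; x[17] = 2; x[18] = 24; x[19] = 14; x[20] = 38; x[21] = 38; x[22] = 20; x[23] = 40; x[24] = 30.
The sequence repeats with period 22.
(319 - 1) mod 22 = 10, so x[319] = x[11] = 26.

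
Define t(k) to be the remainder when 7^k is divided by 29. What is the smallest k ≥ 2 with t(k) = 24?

3

Listing terms: t(1) = 7; t(2) = 20; t(3) = 24; t(4) = 23; t(5) = 16; t(6) = 25; t(7) = 1; t(8) = 7.
Since t(8) = t(1) = 7, the sequence is periodic with period 7.
The value 24 first appears (with k ≥ 2) at t(3).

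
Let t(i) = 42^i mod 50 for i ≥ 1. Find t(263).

t(1) = 42; t(2) = 14; t(3) = 38; t(4) = 46; t(5) = 32; t(6) = 44; t(7) = 48; t(8) = 16; t(9) = 22; t(10) = 24; t(11) = 8; t(12) = 36; t(13) = 12; t(14) = 4; t(15) = 18; t(16) = 6; t(17) = 2; t(18) = 34; t(19) = 28; t(20) = 26; t(21) = 42.
The sequence repeats with period 20.
So t(263) = t(1 + ((263-1) mod 20)) = t(3) = 38.

38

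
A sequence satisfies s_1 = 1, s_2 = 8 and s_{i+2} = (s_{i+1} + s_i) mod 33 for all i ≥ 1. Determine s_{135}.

15

We have s_1 = 1; s_2 = 8; s_3 = 9; s_4 = 17; s_5 = 26; s_6 = 10; s_7 = 3; s_8 = 13; s_9 = 16; s_{10} = 29; s_{11} = 12; s_{12} = 8; s_{13} = 20; s_{14} = 28; s_{15} = 15; s_{16} = 10; s_{17} = 25; s_{18} = 2; s_{19} = 27; s_{20} = 29; s_{21} = 23; s_{22} = 19; s_{23} = 9; s_{24} = 28; s_{25} = 4; s_{26} = 32; s_{27} = 3; s_{28} = 2; s_{29} = 5; s_{30} = 7; s_{31} = 12; s_{32} = 19; s_{33} = 31; s_{34} = 17; s_{35} = 15; s_{36} = 32; s_{37} = 14; s_{38} = 13; s_{39} = 27; s_{40} = 7; s_{41} = 1; s_{42} = 8.
The sequence repeats with period 40.
(135 - 1) mod 40 = 14, so s_{135} = s_{15} = 15.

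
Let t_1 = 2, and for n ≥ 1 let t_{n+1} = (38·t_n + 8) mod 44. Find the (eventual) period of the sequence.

5

Computing terms: t_1 = 2,  t_2 = 40,  t_3 = 32,  t_4 = 36,  t_5 = 12,  t_6 = 24,  t_7 = 40.
Since t_7 = t_2 = 40, the sequence is eventually periodic: after a pre-period of length 1 it cycles with period 5.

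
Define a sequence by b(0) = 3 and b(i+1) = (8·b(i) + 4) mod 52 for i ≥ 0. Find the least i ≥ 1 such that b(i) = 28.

Computing terms: b(0) = 3, b(1) = 28, b(2) = 20, b(3) = 8, b(4) = 16, b(5) = 28.
Since b(5) = b(1) = 28, the sequence is eventually periodic: after a pre-period of length 1 it cycles with period 4.
The value 28 first appears (with i ≥ 1) at b(1).

1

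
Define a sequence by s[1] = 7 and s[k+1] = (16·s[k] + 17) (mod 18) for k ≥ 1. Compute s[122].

Computing terms: s[1] = 7,  s[2] = 3,  s[3] = 11,  s[4] = 13,  s[5] = 9,  s[6] = 17,  s[7] = 1,  s[8] = 15,  s[9] = 5,  s[10] = 7.
The sequence repeats with period 9.
(122 - 1) mod 9 = 4, so s[122] = s[5] = 9.

9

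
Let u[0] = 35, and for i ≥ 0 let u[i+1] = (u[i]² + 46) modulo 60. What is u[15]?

Computing terms: u[0] = 35; u[1] = 11; u[2] = 47; u[3] = 35.
The sequence repeats with period 3.
(15 - 0) mod 3 = 0, so u[15] = u[0] = 35.

35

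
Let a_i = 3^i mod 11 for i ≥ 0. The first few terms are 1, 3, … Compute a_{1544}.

4

We have a_0 = 1; a_1 = 3; a_2 = 9; a_3 = 5; a_4 = 4; a_5 = 1.
Since a_5 = a_0 = 1, the sequence is periodic with period 5.
(1544 - 0) mod 5 = 4, so a_{1544} = a_4 = 4.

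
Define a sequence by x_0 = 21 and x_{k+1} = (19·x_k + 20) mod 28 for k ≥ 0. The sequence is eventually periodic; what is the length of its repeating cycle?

Listing terms: x_0 = 21, x_1 = 27, x_2 = 1, x_3 = 11, x_4 = 5, x_5 = 3, x_6 = 21.
The sequence repeats with period 6.

6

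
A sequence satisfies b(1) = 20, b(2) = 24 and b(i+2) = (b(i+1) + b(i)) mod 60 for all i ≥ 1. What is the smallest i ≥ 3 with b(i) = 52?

5

We have b(1) = 20, b(2) = 24, b(3) = 44, b(4) = 8, b(5) = 52, b(6) = 0, b(7) = 52, b(8) = 52, b(9) = 44, b(10) = 36, b(11) = 20, b(12) = 56, b(13) = 16, b(14) = 12, b(15) = 28, b(16) = 40, b(17) = 8, b(18) = 48, b(19) = 56, b(20) = 44, b(21) = 40, b(22) = 24, b(23) = 4, b(24) = 28, b(25) = 32, b(26) = 0, b(27) = 32, b(28) = 32, b(29) = 4, b(30) = 36, b(31) = 40, b(32) = 16, b(33) = 56, b(34) = 12, b(35) = 8, b(36) = 20, b(37) = 28, b(38) = 48, b(39) = 16, b(40) = 4, b(41) = 20, b(42) = 24.
Since (b(41), b(42)) = (b(1), b(2)) = (20, 24) (two consecutive terms determine the rest), the sequence is periodic with period 40.
The value 52 first appears (with i ≥ 3) at b(5).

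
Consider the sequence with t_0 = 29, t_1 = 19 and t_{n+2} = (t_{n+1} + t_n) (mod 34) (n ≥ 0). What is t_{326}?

We have t_0 = 29; t_1 = 19; t_2 = 14; t_3 = 33; t_4 = 13; t_5 = 12; t_6 = 25; t_7 = 3; t_8 = 28; t_9 = 31; t_{10} = 25; t_{11} = 22; t_{12} = 13; t_{13} = 1; t_{14} = 14; t_{15} = 15; t_{16} = 29; t_{17} = 10; t_{18} = 5; t_{19} = 15; t_{20} = 20; t_{21} = 1; t_{22} = 21; t_{23} = 22; t_{24} = 9; t_{25} = 31; t_{26} = 6; t_{27} = 3; t_{28} = 9; t_{29} = 12; t_{30} = 21; t_{31} = 33; t_{32} = 20; t_{33} = 19; t_{34} = 5; t_{35} = 24; t_{36} = 29; t_{37} = 19.
Since (t_{36}, t_{37}) = (t_0, t_1) = (29, 19) (two consecutive terms determine the rest), the sequence is periodic with period 36.
So t_{326} = t_{0 + ((326-0) mod 36)} = t_2 = 14.

14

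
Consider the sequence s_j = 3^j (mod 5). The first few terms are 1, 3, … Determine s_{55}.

2

Computing terms: s_0 = 1,  s_1 = 3,  s_2 = 4,  s_3 = 2,  s_4 = 1.
Since s_4 = s_0 = 1, the sequence is periodic with period 4.
So s_{55} = s_{0 + ((55-0) mod 4)} = s_3 = 2.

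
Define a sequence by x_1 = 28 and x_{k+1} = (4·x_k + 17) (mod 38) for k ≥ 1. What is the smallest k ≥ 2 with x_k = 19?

8

Computing terms: x_1 = 28,  x_2 = 15,  x_3 = 1,  x_4 = 21,  x_5 = 25,  x_6 = 3,  x_7 = 29,  x_8 = 19,  x_9 = 17,  x_{10} = 9,  x_{11} = 15.
Since x_{11} = x_2 = 15, the sequence is eventually periodic: after a pre-period of length 1 it cycles with period 9.
The value 19 first appears (with k ≥ 2) at x_8.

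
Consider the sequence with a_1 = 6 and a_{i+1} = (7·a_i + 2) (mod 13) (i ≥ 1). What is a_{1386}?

0

a_1 = 6,  a_2 = 5,  a_3 = 11,  a_4 = 1,  a_5 = 9,  a_6 = 0,  a_7 = 2,  a_8 = 3,  a_9 = 10,  a_{10} = 7,  a_{11} = 12,  a_{12} = 8,  a_{13} = 6.
Since a_{13} = a_1 = 6, the sequence is periodic with period 12.
So a_{1386} = a_{1 + ((1386-1) mod 12)} = a_6 = 0.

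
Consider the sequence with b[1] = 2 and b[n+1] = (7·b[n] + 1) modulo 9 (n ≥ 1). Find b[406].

Computing terms: b[1] = 2, b[2] = 6, b[3] = 7, b[4] = 5, b[5] = 0, b[6] = 1, b[7] = 8, b[8] = 3, b[9] = 4, b[10] = 2.
The sequence repeats with period 9.
So b[406] = b[1 + ((406-1) mod 9)] = b[1] = 2.

2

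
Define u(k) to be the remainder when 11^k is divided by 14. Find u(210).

1

Listing terms: u(0) = 1, u(1) = 11, u(2) = 9, u(3) = 1.
Since u(3) = u(0) = 1, the sequence is periodic with period 3.
So u(210) = u(0 + ((210-0) mod 3)) = u(0) = 1.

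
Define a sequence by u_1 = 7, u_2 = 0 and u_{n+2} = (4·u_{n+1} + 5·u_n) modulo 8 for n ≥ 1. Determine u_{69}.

7

Listing terms: u_1 = 7, u_2 = 0, u_3 = 3, u_4 = 4, u_5 = 7, u_6 = 0.
The sequence repeats with period 4.
So u_{69} = u_{1 + ((69-1) mod 4)} = u_1 = 7.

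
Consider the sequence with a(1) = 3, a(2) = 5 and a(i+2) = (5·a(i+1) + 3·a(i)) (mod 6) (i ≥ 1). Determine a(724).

We have a(1) = 3, a(2) = 5, a(3) = 4, a(4) = 5, a(5) = 1, a(6) = 2, a(7) = 1, a(8) = 5, a(9) = 4.
Since (a(8), a(9)) = (a(2), a(3)) = (5, 4) (two consecutive terms determine the rest), the sequence is eventually periodic: after a pre-period of length 1 it cycles with period 6.
For i ≥ 2, a(i) depends only on (i - 2) mod 6. (724 - 2) mod 6 = 2, so a(724) = a(4) = 5.

5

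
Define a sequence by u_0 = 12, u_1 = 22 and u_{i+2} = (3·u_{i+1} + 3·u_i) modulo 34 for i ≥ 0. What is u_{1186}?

0

Computing terms: u_0 = 12, u_1 = 22, u_2 = 0, u_3 = 32, u_4 = 28, u_5 = 10, u_6 = 12, u_7 = 32, u_8 = 30, u_9 = 16, u_{10} = 2, u_{11} = 20, u_{12} = 32, u_{13} = 20, u_{14} = 20, u_{15} = 18, u_{16} = 12, u_{17} = 22.
The sequence repeats with period 16.
So u_{1186} = u_{0 + ((1186-0) mod 16)} = u_2 = 0.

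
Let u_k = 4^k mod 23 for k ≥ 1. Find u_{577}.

12

Computing terms: u_1 = 4,  u_2 = 16,  u_3 = 18,  u_4 = 3,  u_5 = 12,  u_6 = 2,  u_7 = 8,  u_8 = 9,  u_9 = 13,  u_{10} = 6,  u_{11} = 1,  u_{12} = 4.
Since u_{12} = u_1 = 4, the sequence is periodic with period 11.
So u_{577} = u_{1 + ((577-1) mod 11)} = u_5 = 12.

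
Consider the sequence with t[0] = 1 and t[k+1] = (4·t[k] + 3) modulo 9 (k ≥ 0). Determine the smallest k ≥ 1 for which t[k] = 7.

We have t[0] = 1,  t[1] = 7,  t[2] = 4,  t[3] = 1.
Since t[3] = t[0] = 1, the sequence is periodic with period 3.
The value 7 first appears (with k ≥ 1) at t[1].

1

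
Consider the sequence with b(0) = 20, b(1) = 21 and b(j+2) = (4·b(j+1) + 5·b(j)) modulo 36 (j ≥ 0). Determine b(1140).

8

Computing terms: b(0) = 20, b(1) = 21, b(2) = 4, b(3) = 13, b(4) = 0, b(5) = 29, b(6) = 8, b(7) = 33, b(8) = 28, b(9) = 25, b(10) = 24, b(11) = 5, b(12) = 32, b(13) = 9, b(14) = 16, b(15) = 1, b(16) = 12, b(17) = 17, b(18) = 20, b(19) = 21.
Since (b(18), b(19)) = (b(0), b(1)) = (20, 21) (two consecutive terms determine the rest), the sequence is periodic with period 18.
So b(1140) = b(0 + ((1140-0) mod 18)) = b(6) = 8.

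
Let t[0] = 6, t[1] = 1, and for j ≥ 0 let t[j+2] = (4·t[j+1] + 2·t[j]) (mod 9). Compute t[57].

3

Listing terms: t[0] = 6,  t[1] = 1,  t[2] = 7,  t[3] = 3,  t[4] = 8,  t[5] = 2,  t[6] = 6,  t[7] = 1.
Since (t[6], t[7]) = (t[0], t[1]) = (6, 1) (two consecutive terms determine the rest), the sequence is periodic with period 6.
So t[57] = t[0 + ((57-0) mod 6)] = t[3] = 3.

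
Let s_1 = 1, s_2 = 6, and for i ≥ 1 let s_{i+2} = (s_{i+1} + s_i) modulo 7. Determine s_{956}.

Listing terms: s_1 = 1; s_2 = 6; s_3 = 0; s_4 = 6; s_5 = 6; s_6 = 5; s_7 = 4; s_8 = 2; s_9 = 6; s_{10} = 1; s_{11} = 0; s_{12} = 1; s_{13} = 1; s_{14} = 2; s_{15} = 3; s_{16} = 5; s_{17} = 1; s_{18} = 6.
Since (s_{17}, s_{18}) = (s_1, s_2) = (1, 6) (two consecutive terms determine the rest), the sequence is periodic with period 16.
(956 - 1) mod 16 = 11, so s_{956} = s_{12} = 1.

1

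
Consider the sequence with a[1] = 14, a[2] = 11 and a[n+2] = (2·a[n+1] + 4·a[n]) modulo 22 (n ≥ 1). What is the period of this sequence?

We have a[1] = 14,  a[2] = 11,  a[3] = 12,  a[4] = 2,  a[5] = 8,  a[6] = 2,  a[7] = 14,  a[8] = 14,  a[9] = 18,  a[10] = 4,  a[11] = 14,  a[12] = 0,  a[13] = 12,  a[14] = 2.
Since (a[13], a[14]) = (a[3], a[4]) = (12, 2) (two consecutive terms determine the rest), the sequence is eventually periodic: after a pre-period of length 2 it cycles with period 10.

10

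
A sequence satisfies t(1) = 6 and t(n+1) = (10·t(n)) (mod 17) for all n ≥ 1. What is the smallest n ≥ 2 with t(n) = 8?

t(1) = 6; t(2) = 9; t(3) = 5; t(4) = 16; t(5) = 7; t(6) = 2; t(7) = 3; t(8) = 13; t(9) = 11; t(10) = 8; t(11) = 12; t(12) = 1; t(13) = 10; t(14) = 15; t(15) = 14; t(16) = 4; t(17) = 6.
The sequence repeats with period 16.
The value 8 first appears (with n ≥ 2) at t(10).

10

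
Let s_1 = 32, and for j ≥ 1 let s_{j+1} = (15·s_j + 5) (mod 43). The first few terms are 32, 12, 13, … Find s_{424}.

28

Listing terms: s_1 = 32,  s_2 = 12,  s_3 = 13,  s_4 = 28,  s_5 = 38,  s_6 = 16,  s_7 = 30,  s_8 = 25,  s_9 = 36,  s_{10} = 29,  s_{11} = 10,  s_{12} = 26,  s_{13} = 8,  s_{14} = 39,  s_{15} = 31,  s_{16} = 40,  s_{17} = 3,  s_{18} = 7,  s_{19} = 24,  s_{20} = 21,  s_{21} = 19,  s_{22} = 32.
Since s_{22} = s_1 = 32, the sequence is periodic with period 21.
So s_{424} = s_{1 + ((424-1) mod 21)} = s_4 = 28.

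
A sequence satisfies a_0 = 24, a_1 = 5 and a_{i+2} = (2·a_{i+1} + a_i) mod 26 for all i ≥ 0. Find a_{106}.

14

Computing terms: a_0 = 24,  a_1 = 5,  a_2 = 8,  a_3 = 21,  a_4 = 24,  a_5 = 17,  a_6 = 6,  a_7 = 3,  a_8 = 12,  a_9 = 1,  a_{10} = 14,  a_{11} = 3,  a_{12} = 20,  a_{13} = 17,  a_{14} = 2,  a_{15} = 21,  a_{16} = 18,  a_{17} = 5,  a_{18} = 2,  a_{19} = 9,  a_{20} = 20,  a_{21} = 23,  a_{22} = 14,  a_{23} = 25,  a_{24} = 12,  a_{25} = 23,  a_{26} = 6,  a_{27} = 9,  a_{28} = 24,  a_{29} = 5.
The sequence repeats with period 28.
So a_{106} = a_{0 + ((106-0) mod 28)} = a_{22} = 14.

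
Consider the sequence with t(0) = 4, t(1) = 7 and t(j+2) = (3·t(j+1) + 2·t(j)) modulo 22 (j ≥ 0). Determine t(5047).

We have t(0) = 4; t(1) = 7; t(2) = 7; t(3) = 13; t(4) = 9; t(5) = 9; t(6) = 1; t(7) = 21; t(8) = 21; t(9) = 17; t(10) = 5; t(11) = 5; t(12) = 3; t(13) = 19; t(14) = 19; t(15) = 7; t(16) = 15; t(17) = 15; t(18) = 9; t(19) = 13; t(20) = 13; t(21) = 21; t(22) = 1; t(23) = 1; t(24) = 5; t(25) = 17; t(26) = 17; t(27) = 19; t(28) = 3; t(29) = 3; t(30) = 15; t(31) = 7; t(32) = 7.
Since (t(31), t(32)) = (t(1), t(2)) = (7, 7) (two consecutive terms determine the rest), the sequence is eventually periodic: after a pre-period of length 1 it cycles with period 30.
For j ≥ 1, t(j) depends only on (j - 1) mod 30. (5047 - 1) mod 30 = 6, so t(5047) = t(7) = 21.

21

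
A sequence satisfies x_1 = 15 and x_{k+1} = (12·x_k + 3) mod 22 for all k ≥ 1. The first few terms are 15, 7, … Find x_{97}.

17

Listing terms: x_1 = 15,  x_2 = 7,  x_3 = 21,  x_4 = 13,  x_5 = 5,  x_6 = 19,  x_7 = 11,  x_8 = 3,  x_9 = 17,  x_{10} = 9,  x_{11} = 1,  x_{12} = 15.
Since x_{12} = x_1 = 15, the sequence is periodic with period 11.
(97 - 1) mod 11 = 8, so x_{97} = x_9 = 17.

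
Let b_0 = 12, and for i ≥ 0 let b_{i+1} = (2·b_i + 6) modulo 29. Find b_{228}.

We have b_0 = 12,  b_1 = 1,  b_2 = 8,  b_3 = 22,  b_4 = 21,  b_5 = 19,  b_6 = 15,  b_7 = 7,  b_8 = 20,  b_9 = 17,  b_{10} = 11,  b_{11} = 28,  b_{12} = 4,  b_{13} = 14,  b_{14} = 5,  b_{15} = 16,  b_{16} = 9,  b_{17} = 24,  b_{18} = 25,  b_{19} = 27,  b_{20} = 2,  b_{21} = 10,  b_{22} = 26,  b_{23} = 0,  b_{24} = 6,  b_{25} = 18,  b_{26} = 13,  b_{27} = 3,  b_{28} = 12.
The sequence repeats with period 28.
So b_{228} = b_{0 + ((228-0) mod 28)} = b_4 = 21.

21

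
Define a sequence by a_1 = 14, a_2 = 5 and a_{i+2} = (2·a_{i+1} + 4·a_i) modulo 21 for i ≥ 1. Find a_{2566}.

16

Listing terms: a_1 = 14,  a_2 = 5,  a_3 = 3,  a_4 = 5,  a_5 = 1,  a_6 = 1,  a_7 = 6,  a_8 = 16,  a_9 = 14,  a_{10} = 8,  a_{11} = 9,  a_{12} = 8,  a_{13} = 10,  a_{14} = 10,  a_{15} = 18,  a_{16} = 13,  a_{17} = 14,  a_{18} = 17,  a_{19} = 6,  a_{20} = 17,  a_{21} = 16,  a_{22} = 16,  a_{23} = 12,  a_{24} = 4,  a_{25} = 14,  a_{26} = 2,  a_{27} = 18,  a_{28} = 2,  a_{29} = 13,  a_{30} = 13,  a_{31} = 15,  a_{32} = 19,  a_{33} = 14,  a_{34} = 20,  a_{35} = 12,  a_{36} = 20,  a_{37} = 4,  a_{38} = 4,  a_{39} = 3,  a_{40} = 1,  a_{41} = 14,  a_{42} = 11,  a_{43} = 15,  a_{44} = 11,  a_{45} = 19,  a_{46} = 19,  a_{47} = 9,  a_{48} = 10,  a_{49} = 14,  a_{50} = 5.
Since (a_{49}, a_{50}) = (a_1, a_2) = (14, 5) (two consecutive terms determine the rest), the sequence is periodic with period 48.
So a_{2566} = a_{1 + ((2566-1) mod 48)} = a_{22} = 16.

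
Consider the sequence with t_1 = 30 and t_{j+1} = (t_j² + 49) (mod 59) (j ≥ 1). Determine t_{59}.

47

Listing terms: t_1 = 30,  t_2 = 5,  t_3 = 15,  t_4 = 38,  t_5 = 18,  t_6 = 19,  t_7 = 56,  t_8 = 58,  t_9 = 50,  t_{10} = 12,  t_{11} = 16,  t_{12} = 10,  t_{13} = 31,  t_{14} = 7,  t_{15} = 39,  t_{16} = 36,  t_{17} = 47,  t_{18} = 16.
Since t_{18} = t_{11} = 16, the sequence is eventually periodic: after a pre-period of length 10 it cycles with period 7.
For j ≥ 11, t_j depends only on (j - 11) mod 7. (59 - 11) mod 7 = 6, so t_{59} = t_{17} = 47.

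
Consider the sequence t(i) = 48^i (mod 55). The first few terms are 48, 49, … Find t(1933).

t(1) = 48, t(2) = 49, t(3) = 42, t(4) = 36, t(5) = 23, t(6) = 4, t(7) = 27, t(8) = 31, t(9) = 3, t(10) = 34, t(11) = 37, t(12) = 16, t(13) = 53, t(14) = 14, t(15) = 12, t(16) = 26, t(17) = 38, t(18) = 9, t(19) = 47, t(20) = 1, t(21) = 48.
The sequence repeats with period 20.
(1933 - 1) mod 20 = 12, so t(1933) = t(13) = 53.

53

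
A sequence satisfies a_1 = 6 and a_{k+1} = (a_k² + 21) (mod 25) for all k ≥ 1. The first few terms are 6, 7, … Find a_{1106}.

12

Listing terms: a_1 = 6; a_2 = 7; a_3 = 20; a_4 = 21; a_5 = 12; a_6 = 15; a_7 = 21.
Since a_7 = a_4 = 21, the sequence is eventually periodic: after a pre-period of length 3 it cycles with period 3.
For k ≥ 4, a_k depends only on (k - 4) mod 3. (1106 - 4) mod 3 = 1, so a_{1106} = a_5 = 12.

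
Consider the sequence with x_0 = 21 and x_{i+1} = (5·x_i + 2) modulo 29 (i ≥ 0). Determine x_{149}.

x_0 = 21, x_1 = 20, x_2 = 15, x_3 = 19, x_4 = 10, x_5 = 23, x_6 = 1, x_7 = 7, x_8 = 8, x_9 = 13, x_{10} = 9, x_{11} = 18, x_{12} = 5, x_{13} = 27, x_{14} = 21.
The sequence repeats with period 14.
So x_{149} = x_{0 + ((149-0) mod 14)} = x_9 = 13.

13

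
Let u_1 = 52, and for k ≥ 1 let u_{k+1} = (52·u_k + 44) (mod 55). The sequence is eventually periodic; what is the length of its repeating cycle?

Listing terms: u_1 = 52,  u_2 = 53,  u_3 = 50,  u_4 = 4,  u_5 = 32,  u_6 = 3,  u_7 = 35,  u_8 = 49,  u_9 = 7,  u_{10} = 23,  u_{11} = 30,  u_{12} = 9,  u_{13} = 17,  u_{14} = 48,  u_{15} = 10,  u_{16} = 14,  u_{17} = 2,  u_{18} = 38,  u_{19} = 40,  u_{20} = 34,  u_{21} = 52.
Since u_{21} = u_1 = 52, the sequence is periodic with period 20.

20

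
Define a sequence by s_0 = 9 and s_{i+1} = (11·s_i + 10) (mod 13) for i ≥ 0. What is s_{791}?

s_0 = 9; s_1 = 5; s_2 = 0; s_3 = 10; s_4 = 3; s_5 = 4; s_6 = 2; s_7 = 6; s_8 = 11; s_9 = 1; s_{10} = 8; s_{11} = 7; s_{12} = 9.
The sequence repeats with period 12.
(791 - 0) mod 12 = 11, so s_{791} = s_{11} = 7.

7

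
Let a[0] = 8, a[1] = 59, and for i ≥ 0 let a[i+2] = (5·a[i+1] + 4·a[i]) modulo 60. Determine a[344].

23

We have a[0] = 8, a[1] = 59, a[2] = 27, a[3] = 11, a[4] = 43, a[5] = 19, a[6] = 27, a[7] = 31, a[8] = 23, a[9] = 59, a[10] = 27.
Since (a[9], a[10]) = (a[1], a[2]) = (59, 27) (two consecutive terms determine the rest), the sequence is eventually periodic: after a pre-period of length 1 it cycles with period 8.
For i ≥ 1, a[i] depends only on (i - 1) mod 8. (344 - 1) mod 8 = 7, so a[344] = a[8] = 23.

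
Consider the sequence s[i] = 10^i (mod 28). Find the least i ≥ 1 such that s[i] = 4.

We have s[0] = 1; s[1] = 10; s[2] = 16; s[3] = 20; s[4] = 4; s[5] = 12; s[6] = 8; s[7] = 24; s[8] = 16.
Since s[8] = s[2] = 16, the sequence is eventually periodic: after a pre-period of length 2 it cycles with period 6.
The value 4 first appears (with i ≥ 1) at s[4].

4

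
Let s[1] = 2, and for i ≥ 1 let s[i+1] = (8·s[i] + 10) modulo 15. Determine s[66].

We have s[1] = 2, s[2] = 11, s[3] = 8, s[4] = 14, s[5] = 2.
The sequence repeats with period 4.
(66 - 1) mod 4 = 1, so s[66] = s[2] = 11.

11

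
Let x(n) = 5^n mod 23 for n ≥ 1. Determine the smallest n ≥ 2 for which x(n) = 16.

x(1) = 5,  x(2) = 2,  x(3) = 10,  x(4) = 4,  x(5) = 20,  x(6) = 8,  x(7) = 17,  x(8) = 16,  x(9) = 11,  x(10) = 9,  x(11) = 22,  x(12) = 18,  x(13) = 21,  x(14) = 13,  x(15) = 19,  x(16) = 3,  x(17) = 15,  x(18) = 6,  x(19) = 7,  x(20) = 12,  x(21) = 14,  x(22) = 1,  x(23) = 5.
The sequence repeats with period 22.
The value 16 first appears (with n ≥ 2) at x(8).

8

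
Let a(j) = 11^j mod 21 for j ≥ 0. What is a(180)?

Computing terms: a(0) = 1; a(1) = 11; a(2) = 16; a(3) = 8; a(4) = 4; a(5) = 2; a(6) = 1.
The sequence repeats with period 6.
(180 - 0) mod 6 = 0, so a(180) = a(0) = 1.

1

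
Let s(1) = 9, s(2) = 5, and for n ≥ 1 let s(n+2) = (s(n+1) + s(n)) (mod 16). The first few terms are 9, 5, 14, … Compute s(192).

We have s(1) = 9, s(2) = 5, s(3) = 14, s(4) = 3, s(5) = 1, s(6) = 4, s(7) = 5, s(8) = 9, s(9) = 14, s(10) = 7, s(11) = 5, s(12) = 12, s(13) = 1, s(14) = 13, s(15) = 14, s(16) = 11, s(17) = 9, s(18) = 4, s(19) = 13, s(20) = 1, s(21) = 14, s(22) = 15, s(23) = 13, s(24) = 12, s(25) = 9, s(26) = 5.
Since (s(25), s(26)) = (s(1), s(2)) = (9, 5) (two consecutive terms determine the rest), the sequence is periodic with period 24.
(192 - 1) mod 24 = 23, so s(192) = s(24) = 12.

12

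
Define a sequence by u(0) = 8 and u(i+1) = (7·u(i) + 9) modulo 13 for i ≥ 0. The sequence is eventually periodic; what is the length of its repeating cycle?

Computing terms: u(0) = 8,  u(1) = 0,  u(2) = 9,  u(3) = 7,  u(4) = 6,  u(5) = 12,  u(6) = 2,  u(7) = 10,  u(8) = 1,  u(9) = 3,  u(10) = 4,  u(11) = 11,  u(12) = 8.
The sequence repeats with period 12.

12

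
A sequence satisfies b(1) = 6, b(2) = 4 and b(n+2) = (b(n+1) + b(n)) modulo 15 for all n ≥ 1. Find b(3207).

b(1) = 6, b(2) = 4, b(3) = 10, b(4) = 14, b(5) = 9, b(6) = 8, b(7) = 2, b(8) = 10, b(9) = 12, b(10) = 7, b(11) = 4, b(12) = 11, b(13) = 0, b(14) = 11, b(15) = 11, b(16) = 7, b(17) = 3, b(18) = 10, b(19) = 13, b(20) = 8, b(21) = 6, b(22) = 14, b(23) = 5, b(24) = 4, b(25) = 9, b(26) = 13, b(27) = 7, b(28) = 5, b(29) = 12, b(30) = 2, b(31) = 14, b(32) = 1, b(33) = 0, b(34) = 1, b(35) = 1, b(36) = 2, b(37) = 3, b(38) = 5, b(39) = 8, b(40) = 13, b(41) = 6, b(42) = 4.
Since (b(41), b(42)) = (b(1), b(2)) = (6, 4) (two consecutive terms determine the rest), the sequence is periodic with period 40.
(3207 - 1) mod 40 = 6, so b(3207) = b(7) = 2.

2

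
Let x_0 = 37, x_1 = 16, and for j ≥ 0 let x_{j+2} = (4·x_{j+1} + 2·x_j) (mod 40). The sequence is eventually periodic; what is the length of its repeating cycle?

4

x_0 = 37, x_1 = 16, x_2 = 18, x_3 = 24, x_4 = 12, x_5 = 16, x_6 = 8, x_7 = 24, x_8 = 32, x_9 = 16, x_{10} = 8.
Since (x_9, x_{10}) = (x_5, x_6) = (16, 8) (two consecutive terms determine the rest), the sequence is eventually periodic: after a pre-period of length 5 it cycles with period 4.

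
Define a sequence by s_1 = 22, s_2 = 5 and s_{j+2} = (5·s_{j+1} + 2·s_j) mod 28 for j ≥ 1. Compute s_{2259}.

Computing terms: s_1 = 22, s_2 = 5, s_3 = 13, s_4 = 19, s_5 = 9, s_6 = 27, s_7 = 13, s_8 = 7, s_9 = 5, s_{10} = 11, s_{11} = 9, s_{12} = 11, s_{13} = 17, s_{14} = 23, s_{15} = 9, s_{16} = 7, s_{17} = 25, s_{18} = 27, s_{19} = 17, s_{20} = 27, s_{21} = 1, s_{22} = 3, s_{23} = 17, s_{24} = 7, s_{25} = 13, s_{26} = 23, s_{27} = 1, s_{28} = 23, s_{29} = 5, s_{30} = 15, s_{31} = 1, s_{32} = 7, s_{33} = 9, s_{34} = 3, s_{35} = 5, s_{36} = 3, s_{37} = 25, s_{38} = 19, s_{39} = 5, s_{40} = 7, s_{41} = 17, s_{42} = 15, s_{43} = 25, s_{44} = 15, s_{45} = 13, s_{46} = 11, s_{47} = 25, s_{48} = 7, s_{49} = 1, s_{50} = 19, s_{51} = 13, s_{52} = 19.
Since (s_{51}, s_{52}) = (s_3, s_4) = (13, 19) (two consecutive terms determine the rest), the sequence is eventually periodic: after a pre-period of length 2 it cycles with period 48.
For j ≥ 3, s_j depends only on (j - 3) mod 48. (2259 - 3) mod 48 = 0, so s_{2259} = s_3 = 13.

13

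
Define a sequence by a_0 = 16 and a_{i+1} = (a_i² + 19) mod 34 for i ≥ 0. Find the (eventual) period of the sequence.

4

Listing terms: a_0 = 16, a_1 = 3, a_2 = 28, a_3 = 21, a_4 = 18, a_5 = 3.
Since a_5 = a_1 = 3, the sequence is eventually periodic: after a pre-period of length 1 it cycles with period 4.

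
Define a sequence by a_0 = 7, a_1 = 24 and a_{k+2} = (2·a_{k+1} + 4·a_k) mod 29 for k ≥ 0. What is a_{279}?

a_0 = 7, a_1 = 24, a_2 = 18, a_3 = 16, a_4 = 17, a_5 = 11, a_6 = 3, a_7 = 21, a_8 = 25, a_9 = 18, a_{10} = 20, a_{11} = 25, a_{12} = 14, a_{13} = 12, a_{14} = 22, a_{15} = 5, a_{16} = 11, a_{17} = 13, a_{18} = 12, a_{19} = 18, a_{20} = 26, a_{21} = 8, a_{22} = 4, a_{23} = 11, a_{24} = 9, a_{25} = 4, a_{26} = 15, a_{27} = 17, a_{28} = 7, a_{29} = 24.
Since (a_{28}, a_{29}) = (a_0, a_1) = (7, 24) (two consecutive terms determine the rest), the sequence is periodic with period 28.
So a_{279} = a_{0 + ((279-0) mod 28)} = a_{27} = 17.

17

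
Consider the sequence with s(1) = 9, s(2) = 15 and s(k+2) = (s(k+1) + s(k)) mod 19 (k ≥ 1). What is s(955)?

Computing terms: s(1) = 9; s(2) = 15; s(3) = 5; s(4) = 1; s(5) = 6; s(6) = 7; s(7) = 13; s(8) = 1; s(9) = 14; s(10) = 15; s(11) = 10; s(12) = 6; s(13) = 16; s(14) = 3; s(15) = 0; s(16) = 3; s(17) = 3; s(18) = 6; s(19) = 9; s(20) = 15.
The sequence repeats with period 18.
So s(955) = s(1 + ((955-1) mod 18)) = s(1) = 9.

9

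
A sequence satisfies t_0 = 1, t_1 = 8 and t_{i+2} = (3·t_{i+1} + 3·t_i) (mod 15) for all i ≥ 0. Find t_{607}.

0

Computing terms: t_0 = 1, t_1 = 8, t_2 = 12, t_3 = 0, t_4 = 6, t_5 = 3, t_6 = 12, t_7 = 0.
Since (t_6, t_7) = (t_2, t_3) = (12, 0) (two consecutive terms determine the rest), the sequence is eventually periodic: after a pre-period of length 2 it cycles with period 4.
For i ≥ 2, t_i depends only on (i - 2) mod 4. (607 - 2) mod 4 = 1, so t_{607} = t_3 = 0.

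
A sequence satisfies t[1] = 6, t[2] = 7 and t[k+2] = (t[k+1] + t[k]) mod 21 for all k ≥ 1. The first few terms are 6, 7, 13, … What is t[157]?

We have t[1] = 6, t[2] = 7, t[3] = 13, t[4] = 20, t[5] = 12, t[6] = 11, t[7] = 2, t[8] = 13, t[9] = 15, t[10] = 7, t[11] = 1, t[12] = 8, t[13] = 9, t[14] = 17, t[15] = 5, t[16] = 1, t[17] = 6, t[18] = 7.
Since (t[17], t[18]) = (t[1], t[2]) = (6, 7) (two consecutive terms determine the rest), the sequence is periodic with period 16.
So t[157] = t[1 + ((157-1) mod 16)] = t[13] = 9.

9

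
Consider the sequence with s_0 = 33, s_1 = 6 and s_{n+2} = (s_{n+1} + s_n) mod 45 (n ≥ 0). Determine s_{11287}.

27

Listing terms: s_0 = 33; s_1 = 6; s_2 = 39; s_3 = 0; s_4 = 39; s_5 = 39; s_6 = 33; s_7 = 27; s_8 = 15; s_9 = 42; s_{10} = 12; s_{11} = 9; s_{12} = 21; s_{13} = 30; s_{14} = 6; s_{15} = 36; s_{16} = 42; s_{17} = 33; s_{18} = 30; s_{19} = 18; s_{20} = 3; s_{21} = 21; s_{22} = 24; s_{23} = 0; s_{24} = 24; s_{25} = 24; s_{26} = 3; s_{27} = 27; s_{28} = 30; s_{29} = 12; s_{30} = 42; s_{31} = 9; s_{32} = 6; s_{33} = 15; s_{34} = 21; s_{35} = 36; s_{36} = 12; s_{37} = 3; s_{38} = 15; s_{39} = 18; s_{40} = 33; s_{41} = 6.
The sequence repeats with period 40.
(11287 - 0) mod 40 = 7, so s_{11287} = s_7 = 27.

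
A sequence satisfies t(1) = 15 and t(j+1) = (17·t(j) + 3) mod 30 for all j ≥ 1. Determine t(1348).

t(1) = 15,  t(2) = 18,  t(3) = 9,  t(4) = 6,  t(5) = 15.
The sequence repeats with period 4.
So t(1348) = t(1 + ((1348-1) mod 4)) = t(4) = 6.

6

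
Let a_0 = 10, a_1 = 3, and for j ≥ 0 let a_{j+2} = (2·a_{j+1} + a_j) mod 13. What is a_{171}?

9

We have a_0 = 10; a_1 = 3; a_2 = 3; a_3 = 9; a_4 = 8; a_5 = 12; a_6 = 6; a_7 = 11; a_8 = 2; a_9 = 2; a_{10} = 6; a_{11} = 1; a_{12} = 8; a_{13} = 4; a_{14} = 3; a_{15} = 10; a_{16} = 10; a_{17} = 4; a_{18} = 5; a_{19} = 1; a_{20} = 7; a_{21} = 2; a_{22} = 11; a_{23} = 11; a_{24} = 7; a_{25} = 12; a_{26} = 5; a_{27} = 9; a_{28} = 10; a_{29} = 3.
Since (a_{28}, a_{29}) = (a_0, a_1) = (10, 3) (two consecutive terms determine the rest), the sequence is periodic with period 28.
So a_{171} = a_{0 + ((171-0) mod 28)} = a_3 = 9.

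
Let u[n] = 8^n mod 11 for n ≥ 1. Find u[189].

7

Listing terms: u[1] = 8; u[2] = 9; u[3] = 6; u[4] = 4; u[5] = 10; u[6] = 3; u[7] = 2; u[8] = 5; u[9] = 7; u[10] = 1; u[11] = 8.
The sequence repeats with period 10.
So u[189] = u[1 + ((189-1) mod 10)] = u[9] = 7.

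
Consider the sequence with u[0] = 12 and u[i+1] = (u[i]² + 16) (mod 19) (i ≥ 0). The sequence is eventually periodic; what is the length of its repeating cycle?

Computing terms: u[0] = 12; u[1] = 8; u[2] = 4; u[3] = 13; u[4] = 14; u[5] = 3; u[6] = 6; u[7] = 14.
Since u[7] = u[4] = 14, the sequence is eventually periodic: after a pre-period of length 4 it cycles with period 3.

3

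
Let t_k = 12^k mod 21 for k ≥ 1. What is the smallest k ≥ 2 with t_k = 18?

2

Listing terms: t_1 = 12, t_2 = 18, t_3 = 6, t_4 = 9, t_5 = 3, t_6 = 15, t_7 = 12.
The sequence repeats with period 6.
The value 18 first appears (with k ≥ 2) at t_2.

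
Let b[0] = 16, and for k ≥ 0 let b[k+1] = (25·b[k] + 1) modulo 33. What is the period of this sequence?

b[0] = 16, b[1] = 5, b[2] = 27, b[3] = 16.
The sequence repeats with period 3.

3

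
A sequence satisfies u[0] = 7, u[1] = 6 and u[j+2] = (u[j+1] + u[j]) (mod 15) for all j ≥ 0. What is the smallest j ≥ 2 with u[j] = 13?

2

Computing terms: u[0] = 7, u[1] = 6, u[2] = 13, u[3] = 4, u[4] = 2, u[5] = 6, u[6] = 8, u[7] = 14, u[8] = 7, u[9] = 6.
Since (u[8], u[9]) = (u[0], u[1]) = (7, 6) (two consecutive terms determine the rest), the sequence is periodic with period 8.
The value 13 first appears (with j ≥ 2) at u[2].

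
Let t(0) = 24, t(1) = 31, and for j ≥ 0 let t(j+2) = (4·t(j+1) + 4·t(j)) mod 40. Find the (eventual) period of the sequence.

Listing terms: t(0) = 24; t(1) = 31; t(2) = 20; t(3) = 4; t(4) = 16; t(5) = 0; t(6) = 24; t(7) = 16; t(8) = 0.
Since (t(7), t(8)) = (t(4), t(5)) = (16, 0) (two consecutive terms determine the rest), the sequence is eventually periodic: after a pre-period of length 4 it cycles with period 3.

3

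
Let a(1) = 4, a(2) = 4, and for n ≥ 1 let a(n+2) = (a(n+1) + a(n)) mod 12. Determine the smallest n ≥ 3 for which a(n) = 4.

7

Listing terms: a(1) = 4,  a(2) = 4,  a(3) = 8,  a(4) = 0,  a(5) = 8,  a(6) = 8,  a(7) = 4,  a(8) = 0,  a(9) = 4,  a(10) = 4.
Since (a(9), a(10)) = (a(1), a(2)) = (4, 4) (two consecutive terms determine the rest), the sequence is periodic with period 8.
The value 4 first appears (with n ≥ 3) at a(7).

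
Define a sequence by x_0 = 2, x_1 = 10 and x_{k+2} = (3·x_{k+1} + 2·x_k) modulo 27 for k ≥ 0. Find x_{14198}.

Listing terms: x_0 = 2; x_1 = 10; x_2 = 7; x_3 = 14; x_4 = 2; x_5 = 7; x_6 = 25; x_7 = 8; x_8 = 20; x_9 = 22; x_{10} = 25; x_{11} = 11; x_{12} = 2; x_{13} = 1; x_{14} = 7; x_{15} = 23; x_{16} = 2; x_{17} = 25; x_{18} = 25; x_{19} = 17; x_{20} = 20; x_{21} = 13; x_{22} = 25; x_{23} = 20; x_{24} = 2; x_{25} = 19; x_{26} = 7; x_{27} = 5; x_{28} = 2; x_{29} = 16; x_{30} = 25; x_{31} = 26; x_{32} = 20; x_{33} = 4; x_{34} = 25; x_{35} = 2; x_{36} = 2; x_{37} = 10.
The sequence repeats with period 36.
So x_{14198} = x_{0 + ((14198-0) mod 36)} = x_{14} = 7.

7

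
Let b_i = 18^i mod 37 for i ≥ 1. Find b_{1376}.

Computing terms: b_1 = 18,  b_2 = 28,  b_3 = 23,  b_4 = 7,  b_5 = 15,  b_6 = 11,  b_7 = 13,  b_8 = 12,  b_9 = 31,  b_{10} = 3,  b_{11} = 17,  b_{12} = 10,  b_{13} = 32,  b_{14} = 21,  b_{15} = 8,  b_{16} = 33,  b_{17} = 2,  b_{18} = 36,  b_{19} = 19,  b_{20} = 9,  b_{21} = 14,  b_{22} = 30,  b_{23} = 22,  b_{24} = 26,  b_{25} = 24,  b_{26} = 25,  b_{27} = 6,  b_{28} = 34,  b_{29} = 20,  b_{30} = 27,  b_{31} = 5,  b_{32} = 16,  b_{33} = 29,  b_{34} = 4,  b_{35} = 35,  b_{36} = 1,  b_{37} = 18.
The sequence repeats with period 36.
So b_{1376} = b_{1 + ((1376-1) mod 36)} = b_8 = 12.

12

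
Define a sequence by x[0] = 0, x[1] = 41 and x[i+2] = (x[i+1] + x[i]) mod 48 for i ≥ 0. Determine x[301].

1

Computing terms: x[0] = 0; x[1] = 41; x[2] = 41; x[3] = 34; x[4] = 27; x[5] = 13; x[6] = 40; x[7] = 5; x[8] = 45; x[9] = 2; x[10] = 47; x[11] = 1; x[12] = 0; x[13] = 1; x[14] = 1; x[15] = 2; x[16] = 3; x[17] = 5; x[18] = 8; x[19] = 13; x[20] = 21; x[21] = 34; x[22] = 7; x[23] = 41; x[24] = 0; x[25] = 41.
The sequence repeats with period 24.
(301 - 0) mod 24 = 13, so x[301] = x[13] = 1.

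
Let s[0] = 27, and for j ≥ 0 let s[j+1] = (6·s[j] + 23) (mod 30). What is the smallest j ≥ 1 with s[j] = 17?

s[0] = 27,  s[1] = 5,  s[2] = 23,  s[3] = 11,  s[4] = 29,  s[5] = 17,  s[6] = 5.
Since s[6] = s[1] = 5, the sequence is eventually periodic: after a pre-period of length 1 it cycles with period 5.
The value 17 first appears (with j ≥ 1) at s[5].

5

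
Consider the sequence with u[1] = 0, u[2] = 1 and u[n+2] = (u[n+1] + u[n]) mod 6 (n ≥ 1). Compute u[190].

2

u[1] = 0, u[2] = 1, u[3] = 1, u[4] = 2, u[5] = 3, u[6] = 5, u[7] = 2, u[8] = 1, u[9] = 3, u[10] = 4, u[11] = 1, u[12] = 5, u[13] = 0, u[14] = 5, u[15] = 5, u[16] = 4, u[17] = 3, u[18] = 1, u[19] = 4, u[20] = 5, u[21] = 3, u[22] = 2, u[23] = 5, u[24] = 1, u[25] = 0, u[26] = 1.
The sequence repeats with period 24.
So u[190] = u[1 + ((190-1) mod 24)] = u[22] = 2.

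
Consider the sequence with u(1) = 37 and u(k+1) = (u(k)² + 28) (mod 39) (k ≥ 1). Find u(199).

Computing terms: u(1) = 37, u(2) = 32, u(3) = 38, u(4) = 29, u(5) = 11, u(6) = 32.
Since u(6) = u(2) = 32, the sequence is eventually periodic: after a pre-period of length 1 it cycles with period 4.
For k ≥ 2, u(k) depends only on (k - 2) mod 4. (199 - 2) mod 4 = 1, so u(199) = u(3) = 38.

38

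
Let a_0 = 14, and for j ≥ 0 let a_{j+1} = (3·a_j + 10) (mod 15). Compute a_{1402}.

1

Listing terms: a_0 = 14; a_1 = 7; a_2 = 1; a_3 = 13; a_4 = 4; a_5 = 7.
Since a_5 = a_1 = 7, the sequence is eventually periodic: after a pre-period of length 1 it cycles with period 4.
For j ≥ 1, a_j depends only on (j - 1) mod 4. (1402 - 1) mod 4 = 1, so a_{1402} = a_2 = 1.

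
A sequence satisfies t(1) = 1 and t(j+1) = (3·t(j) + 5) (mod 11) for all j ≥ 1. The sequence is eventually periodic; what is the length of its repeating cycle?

Listing terms: t(1) = 1, t(2) = 8, t(3) = 7, t(4) = 4, t(5) = 6, t(6) = 1.
The sequence repeats with period 5.

5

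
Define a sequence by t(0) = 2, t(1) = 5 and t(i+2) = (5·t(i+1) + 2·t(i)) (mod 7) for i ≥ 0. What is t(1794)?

4

Computing terms: t(0) = 2,  t(1) = 5,  t(2) = 1,  t(3) = 1,  t(4) = 0,  t(5) = 2,  t(6) = 3,  t(7) = 5,  t(8) = 3,  t(9) = 4,  t(10) = 5,  t(11) = 5,  t(12) = 0,  t(13) = 3,  t(14) = 1,  t(15) = 4,  t(16) = 1,  t(17) = 6,  t(18) = 4,  t(19) = 4,  t(20) = 0,  t(21) = 1,  t(22) = 5,  t(23) = 6,  t(24) = 5,  t(25) = 2,  t(26) = 6,  t(27) = 6,  t(28) = 0,  t(29) = 5,  t(30) = 4,  t(31) = 2,  t(32) = 4,  t(33) = 3,  t(34) = 2,  t(35) = 2,  t(36) = 0,  t(37) = 4,  t(38) = 6,  t(39) = 3,  t(40) = 6,  t(41) = 1,  t(42) = 3,  t(43) = 3,  t(44) = 0,  t(45) = 6,  t(46) = 2,  t(47) = 1,  t(48) = 2,  t(49) = 5.
The sequence repeats with period 48.
(1794 - 0) mod 48 = 18, so t(1794) = t(18) = 4.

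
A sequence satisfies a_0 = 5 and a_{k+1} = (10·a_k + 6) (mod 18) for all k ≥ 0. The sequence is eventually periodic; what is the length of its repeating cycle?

3

Listing terms: a_0 = 5,  a_1 = 2,  a_2 = 8,  a_3 = 14,  a_4 = 2.
Since a_4 = a_1 = 2, the sequence is eventually periodic: after a pre-period of length 1 it cycles with period 3.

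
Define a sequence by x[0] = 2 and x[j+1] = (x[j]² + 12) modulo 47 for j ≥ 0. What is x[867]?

20

We have x[0] = 2; x[1] = 16; x[2] = 33; x[3] = 20; x[4] = 36; x[5] = 39; x[6] = 29; x[7] = 7; x[8] = 14; x[9] = 20.
Since x[9] = x[3] = 20, the sequence is eventually periodic: after a pre-period of length 3 it cycles with period 6.
For j ≥ 3, x[j] depends only on (j - 3) mod 6. (867 - 3) mod 6 = 0, so x[867] = x[3] = 20.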